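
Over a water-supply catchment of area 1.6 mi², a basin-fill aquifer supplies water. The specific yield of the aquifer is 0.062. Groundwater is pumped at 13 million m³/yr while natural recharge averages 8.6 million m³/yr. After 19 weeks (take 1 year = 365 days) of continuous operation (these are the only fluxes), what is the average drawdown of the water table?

Δh ≈ 6.24 m

A = 1.6 mi² = 4.144 × 10^6 m²
Net abstraction = 13 − 8.6 = 4.4 million m³/yr
Q_net = 4.4 million m³/yr = 12050 m³/d
t = 19 weeks = 133 d
ΔV = Q × t = 12050 m³/d × 133 d = 1.603 × 10^6 m³
Δh = ΔV / (Sy × A) = 1.603 × 10^6 / (0.062 × 4.144 × 10^6) = 6.24 m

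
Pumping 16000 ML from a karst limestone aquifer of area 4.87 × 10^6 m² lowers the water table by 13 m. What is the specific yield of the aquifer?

ΔV = 16000 ML = 1.6 × 10^7 m³
Sy = ΔV / (A × Δh) = 1.6 × 10^7 m³ / (4.87 × 10^6 m² × 13 m) = 0.2527

Sy ≈ 0.25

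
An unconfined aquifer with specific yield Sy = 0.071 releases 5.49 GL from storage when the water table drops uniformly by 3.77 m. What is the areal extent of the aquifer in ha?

A ≈ 2050 ha

ΔV = 5.49 GL = 5.49 × 10^6 m³
A = ΔV / (Sy × Δh) = 5.49 × 10^6 / (0.071 × 3.77) = 2.051 × 10^7 m²
A = 2.051 × 10^7 m² = 2051 ha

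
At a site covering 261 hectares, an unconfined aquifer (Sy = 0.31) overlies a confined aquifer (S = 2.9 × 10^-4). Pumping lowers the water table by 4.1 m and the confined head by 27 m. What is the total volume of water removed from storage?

A = 261 hectares = 2.61 × 10^6 m²
Unconfined: ΔV_u = Sy × A × Δh_u = 0.31 × 2.61 × 10^6 × 4.1 = 3.317 × 10^6 m³
Confined: ΔV_c = S × A × Δh_c = 2.9 × 10^-4 × 2.61 × 10^6 × 27 = 20440 m³
Total ΔV = 3.317 × 10^6 + 20440 = 3.338 × 10^6 m³

ΔV ≈ 3.34 × 10^6 m³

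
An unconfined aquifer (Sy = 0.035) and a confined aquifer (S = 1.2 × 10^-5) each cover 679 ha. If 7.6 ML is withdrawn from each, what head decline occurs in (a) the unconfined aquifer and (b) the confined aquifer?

A = 679 ha = 6.79 × 10^6 m²
ΔV = 7.6 ML = 7600 m³
Unconfined: Δh_u = ΔV/(Sy·A) = 7600/(0.035 × 6.79 × 10^6) = 0.03198 m
Confined: Δh_c = ΔV/(S·A) = 7600/(1.2 × 10^-5 × 6.79 × 10^6) = 93.27 m

Δh_u ≈ 0.032 m; Δh_c ≈ 93.3 m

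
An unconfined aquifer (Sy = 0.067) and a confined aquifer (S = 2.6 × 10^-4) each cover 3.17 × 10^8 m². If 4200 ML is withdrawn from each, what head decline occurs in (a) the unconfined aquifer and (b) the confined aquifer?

ΔV = 4200 ML = 4.2 × 10^6 m³
Unconfined: Δh_u = ΔV/(Sy·A) = 4.2 × 10^6/(0.067 × 3.17 × 10^8) = 0.1977 m
Confined: Δh_c = ΔV/(S·A) = 4.2 × 10^6/(2.6 × 10^-4 × 3.17 × 10^8) = 50.96 m

Δh_u ≈ 0.198 m; Δh_c ≈ 51 m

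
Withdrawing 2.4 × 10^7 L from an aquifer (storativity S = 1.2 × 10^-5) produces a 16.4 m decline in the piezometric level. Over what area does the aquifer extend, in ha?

ΔV = 2.4 × 10^7 L = 24000 m³
A = ΔV / (S × Δh) = 24000 / (1.2 × 10^-5 × 16.4) = 1.22 × 10^8 m²
A = 1.22 × 10^8 m² = 12200 ha

A ≈ 12200 ha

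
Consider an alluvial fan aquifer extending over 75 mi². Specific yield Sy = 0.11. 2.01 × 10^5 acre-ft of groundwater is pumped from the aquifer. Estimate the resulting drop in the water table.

A = 75 mi² = 1.942 × 10^8 m²
ΔV = 2.01 × 10^5 acre-ft = 2.479 × 10^8 m³
Δh = ΔV / (Sy × A) = 2.479 × 10^8 m³ / (0.11 × 1.942 × 10^8 m²) = 11.6 m

Δh ≈ 11.6 m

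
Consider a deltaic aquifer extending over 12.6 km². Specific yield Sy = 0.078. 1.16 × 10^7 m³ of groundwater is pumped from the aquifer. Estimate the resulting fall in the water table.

A = 12.6 km² = 1.26 × 10^7 m²
Δh = ΔV / (Sy × A) = 1.16 × 10^7 m³ / (0.078 × 1.26 × 10^7 m²) = 11.8 m

Δh ≈ 11.8 m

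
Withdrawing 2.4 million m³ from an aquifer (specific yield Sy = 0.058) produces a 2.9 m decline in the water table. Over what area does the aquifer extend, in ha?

ΔV = 2.4 million m³ = 2.4 × 10^6 m³
A = ΔV / (Sy × Δh) = 2.4 × 10^6 / (0.058 × 2.9) = 1.427 × 10^7 m²
A = 1.427 × 10^7 m² = 1427 ha

A ≈ 1430 ha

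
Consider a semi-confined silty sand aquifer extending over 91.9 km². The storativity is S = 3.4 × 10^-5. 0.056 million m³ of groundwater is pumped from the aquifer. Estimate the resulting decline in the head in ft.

A = 91.9 km² = 9.19 × 10^7 m²
ΔV = 0.056 million m³ = 56000 m³
Δh = ΔV / (S × A) = 56000 m³ / (3.4 × 10^-5 × 9.19 × 10^7 m²) = 17.92 m
Δh = 17.92 m = 58.8 ft

Δh ≈ 58.8 ft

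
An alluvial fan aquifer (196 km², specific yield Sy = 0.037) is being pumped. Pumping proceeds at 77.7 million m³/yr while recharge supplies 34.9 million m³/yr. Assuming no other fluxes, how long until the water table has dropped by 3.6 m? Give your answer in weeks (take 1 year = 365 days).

A = 196 km² = 1.96 × 10^8 m²
ΔV = Sy × A × Δh = 0.037 × 1.96 × 10^8 × 3.6 = 2.611 × 10^7 m³
Net withdrawal = 77.7 − 34.9 = 42.8 million m³/yr = 1.173 × 10^5 m³/d
t = ΔV / Q = 2.611 × 10^7 m³ / 1.173 × 10^5 m³/d = 222.6 d
t = 222.6 d ≈ 31.81 weeks

t ≈ 31.8 weeks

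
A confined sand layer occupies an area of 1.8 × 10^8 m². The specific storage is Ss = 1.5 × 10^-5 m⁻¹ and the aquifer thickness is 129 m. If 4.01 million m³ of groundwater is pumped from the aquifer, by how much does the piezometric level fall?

Δh ≈ 11.5 m

S = Ss × b = 1.5 × 10^-5 m⁻¹ × 129 m = 1.935 × 10^-3
ΔV = 4.01 million m³ = 4.01 × 10^6 m³
Δh = ΔV / (S × A) = 4.01 × 10^6 m³ / (0.001935 × 1.8 × 10^8 m²) = 11.51 m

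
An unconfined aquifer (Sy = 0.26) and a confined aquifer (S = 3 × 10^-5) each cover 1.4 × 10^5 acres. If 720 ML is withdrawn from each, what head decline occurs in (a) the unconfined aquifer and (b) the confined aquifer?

Δh_u ≈ 0.00489 m; Δh_c ≈ 42.4 m

A = 1.4 × 10^5 acres = 5.666 × 10^8 m²
ΔV = 720 ML = 7.2 × 10^5 m³
Unconfined: Δh_u = ΔV/(Sy·A) = 7.2 × 10^5/(0.26 × 5.666 × 10^8) = 0.004888 m
Confined: Δh_c = ΔV/(S·A) = 7.2 × 10^5/(3 × 10^-5 × 5.666 × 10^8) = 42.36 m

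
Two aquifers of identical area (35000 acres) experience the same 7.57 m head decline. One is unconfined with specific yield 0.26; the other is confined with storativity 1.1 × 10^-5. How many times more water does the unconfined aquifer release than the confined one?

A = 35000 acres = 1.416 × 10^8 m²
Unconfined: ΔV_u = Sy × A × Δh = 0.26 × 1.416 × 10^8 × 7.57 = 2.788 × 10^8 m³
Confined: ΔV_c = S × A × Δh = 1.1 × 10^-5 × 1.416 × 10^8 × 7.57 = 11790 m³
Ratio = ΔV_u / ΔV_c = Sy / S = 0.26 / 1.1 × 10^-5 = 23640

ΔV_u / ΔV_c ≈ 23600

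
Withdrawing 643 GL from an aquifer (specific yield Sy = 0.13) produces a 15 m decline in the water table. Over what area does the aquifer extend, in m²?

A ≈ 3.3 × 10^8 m²

ΔV = 643 GL = 6.43 × 10^8 m³
A = ΔV / (Sy × Δh) = 6.43 × 10^8 / (0.13 × 15) = 3.297 × 10^8 m²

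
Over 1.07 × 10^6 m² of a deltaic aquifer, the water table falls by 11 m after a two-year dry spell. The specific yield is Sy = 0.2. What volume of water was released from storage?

ΔV ≈ 2.35 × 10^6 m³

ΔV = Sy × A × Δh = 0.2 × 1.07 × 10^6 m² × 11 m = 2.354 × 10^6 m³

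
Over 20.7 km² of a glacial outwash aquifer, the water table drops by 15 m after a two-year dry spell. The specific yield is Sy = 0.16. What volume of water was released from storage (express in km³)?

A = 20.7 km² = 2.07 × 10^7 m²
ΔV = Sy × A × Δh = 0.16 × 2.07 × 10^7 m² × 15 m = 4.968 × 10^7 m³
ΔV = 4.968 × 10^7 m³ = 0.04968 km³

ΔV ≈ 0.0497 km³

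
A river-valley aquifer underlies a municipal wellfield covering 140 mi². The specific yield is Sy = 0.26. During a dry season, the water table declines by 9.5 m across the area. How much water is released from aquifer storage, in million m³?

A = 140 mi² = 3.626 × 10^8 m²
ΔV = Sy × A × Δh = 0.26 × 3.626 × 10^8 m² × 9.5 m = 8.956 × 10^8 m³
ΔV = 8.956 × 10^8 m³ = 895.6 million m³

ΔV ≈ 896 million m³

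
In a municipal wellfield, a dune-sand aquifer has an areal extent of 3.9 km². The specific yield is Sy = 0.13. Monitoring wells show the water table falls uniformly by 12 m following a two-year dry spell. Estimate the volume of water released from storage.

A = 3.9 km² = 3.9 × 10^6 m²
ΔV = Sy × A × Δh = 0.13 × 3.9 × 10^6 m² × 12 m = 6.084 × 10^6 m³

ΔV ≈ 6.08 × 10^6 m³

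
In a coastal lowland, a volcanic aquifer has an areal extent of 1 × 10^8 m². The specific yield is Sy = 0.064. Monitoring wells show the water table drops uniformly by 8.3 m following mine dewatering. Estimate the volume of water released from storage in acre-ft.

ΔV ≈ 43100 acre-ft

ΔV = Sy × A × Δh = 0.064 × 1 × 10^8 m² × 8.3 m = 5.312 × 10^7 m³
ΔV = 5.312 × 10^7 m³ = 43070 acre-ft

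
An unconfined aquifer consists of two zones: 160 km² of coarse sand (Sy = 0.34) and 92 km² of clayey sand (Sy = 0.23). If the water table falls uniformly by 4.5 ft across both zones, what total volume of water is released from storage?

ΔV ≈ 1.04 × 10^8 m³

A₁ = 160 km² = 1.6 × 10^8 m²; A₂ = 92 km² = 9.2 × 10^7 m²
Δh = 4.5 ft = 1.372 m
ΔV₁ = 0.34 × 1.6 × 10^8 × 1.372 = 7.462 × 10^7 m³
ΔV₂ = 0.23 × 9.2 × 10^7 × 1.372 = 2.902 × 10^7 m³
ΔV = ΔV₁ + ΔV₂ = 1.036 × 10^8 m³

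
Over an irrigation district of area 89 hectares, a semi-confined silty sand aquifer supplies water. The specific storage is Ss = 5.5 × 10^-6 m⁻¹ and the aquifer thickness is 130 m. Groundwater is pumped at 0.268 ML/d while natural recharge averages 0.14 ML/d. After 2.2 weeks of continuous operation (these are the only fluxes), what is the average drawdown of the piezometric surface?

Δh ≈ 3.1 m

S = Ss × b = 5.5 × 10^-6 m⁻¹ × 130 m = 7.15 × 10^-4
A = 89 hectares = 8.9 × 10^5 m²
Net abstraction = 0.268 − 0.14 = 0.128 ML/d
Q_net = 0.128 ML/d = 128 m³/d
t = 2.2 weeks = 15.4 d
ΔV = Q × t = 128 m³/d × 15.4 d = 1971 m³
Δh = ΔV / (S × A) = 1971 / (7.15 × 10^-4 × 8.9 × 10^5) = 3.098 m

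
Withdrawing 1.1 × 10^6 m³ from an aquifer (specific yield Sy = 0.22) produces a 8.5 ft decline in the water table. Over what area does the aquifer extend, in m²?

Δh = 8.5 ft = 2.591 m
A = ΔV / (Sy × Δh) = 1.1 × 10^6 / (0.22 × 2.591) = 1.93 × 10^6 m²

A ≈ 1.93 × 10^6 m²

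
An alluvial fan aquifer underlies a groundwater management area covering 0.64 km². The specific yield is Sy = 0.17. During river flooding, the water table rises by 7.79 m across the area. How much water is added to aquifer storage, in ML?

A = 0.64 km² = 6.4 × 10^5 m²
ΔV = Sy × A × Δh = 0.17 × 6.4 × 10^5 m² × 7.79 m = 8.476 × 10^5 m³
ΔV = 8.476 × 10^5 m³ = 847.6 ML

ΔV ≈ 848 ML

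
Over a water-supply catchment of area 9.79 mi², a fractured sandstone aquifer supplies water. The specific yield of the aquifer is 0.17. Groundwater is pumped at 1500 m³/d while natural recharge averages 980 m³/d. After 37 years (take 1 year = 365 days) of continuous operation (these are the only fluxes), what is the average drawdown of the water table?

Δh ≈ 1.63 m

A = 9.79 mi² = 2.536 × 10^7 m²
Net abstraction = 1500 − 980 = 520 m³/d
t = 37 years = 13500 d
ΔV = Q × t = 520 m³/d × 13500 d = 7.023 × 10^6 m³
Δh = ΔV / (Sy × A) = 7.023 × 10^6 / (0.17 × 2.536 × 10^7) = 1.629 m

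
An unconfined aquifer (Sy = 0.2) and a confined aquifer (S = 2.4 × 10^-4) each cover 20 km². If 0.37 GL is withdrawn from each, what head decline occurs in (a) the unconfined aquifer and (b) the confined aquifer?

A = 20 km² = 2 × 10^7 m²
ΔV = 0.37 GL = 3.7 × 10^5 m³
Unconfined: Δh_u = ΔV/(Sy·A) = 3.7 × 10^5/(0.2 × 2 × 10^7) = 0.0925 m
Confined: Δh_c = ΔV/(S·A) = 3.7 × 10^5/(2.4 × 10^-4 × 2 × 10^7) = 77.08 m

Δh_u ≈ 0.0925 m; Δh_c ≈ 77.1 m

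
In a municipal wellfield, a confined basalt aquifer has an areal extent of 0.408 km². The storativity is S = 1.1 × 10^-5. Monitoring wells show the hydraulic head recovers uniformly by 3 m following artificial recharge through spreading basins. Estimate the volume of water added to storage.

ΔV ≈ 13.5 m³

A = 0.408 km² = 4.08 × 10^5 m²
ΔV = S × A × Δh = 1.1 × 10^-5 × 4.08 × 10^5 m² × 3 m = 13.46 m³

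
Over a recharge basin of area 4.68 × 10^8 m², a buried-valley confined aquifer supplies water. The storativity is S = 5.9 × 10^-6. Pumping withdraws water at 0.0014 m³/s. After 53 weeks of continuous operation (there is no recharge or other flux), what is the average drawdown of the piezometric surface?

Δh ≈ 16.3 m

Q = 0.0014 m³/s = 121 m³/d
t = 53 weeks = 371 d
ΔV = Q × t = 121 m³/d × 371 d = 44880 m³
Δh = ΔV / (S × A) = 44880 / (5.9 × 10^-6 × 4.68 × 10^8) = 16.25 m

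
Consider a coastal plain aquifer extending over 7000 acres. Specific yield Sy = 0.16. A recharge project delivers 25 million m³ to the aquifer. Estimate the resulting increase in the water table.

Δh ≈ 5.52 m

A = 7000 acres = 2.833 × 10^7 m²
ΔV = 25 million m³ = 2.5 × 10^7 m³
Δh = ΔV / (Sy × A) = 2.5 × 10^7 m³ / (0.16 × 2.833 × 10^7 m²) = 5.516 m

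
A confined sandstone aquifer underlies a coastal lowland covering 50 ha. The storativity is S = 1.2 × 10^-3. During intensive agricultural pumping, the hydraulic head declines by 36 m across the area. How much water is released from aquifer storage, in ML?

ΔV ≈ 21.6 ML

A = 50 ha = 5 × 10^5 m²
ΔV = S × A × Δh = 0.0012 × 5 × 10^5 m² × 36 m = 21600 m³
ΔV = 21600 m³ = 21.6 ML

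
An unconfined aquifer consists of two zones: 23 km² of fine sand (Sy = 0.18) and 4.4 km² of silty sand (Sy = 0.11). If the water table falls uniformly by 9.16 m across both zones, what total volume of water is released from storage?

ΔV ≈ 4.24 × 10^7 m³

A₁ = 23 km² = 2.3 × 10^7 m²; A₂ = 4.4 km² = 4.4 × 10^6 m²
ΔV₁ = 0.18 × 2.3 × 10^7 × 9.16 = 3.792 × 10^7 m³
ΔV₂ = 0.11 × 4.4 × 10^6 × 9.16 = 4.433 × 10^6 m³
ΔV = ΔV₁ + ΔV₂ = 4.236 × 10^7 m³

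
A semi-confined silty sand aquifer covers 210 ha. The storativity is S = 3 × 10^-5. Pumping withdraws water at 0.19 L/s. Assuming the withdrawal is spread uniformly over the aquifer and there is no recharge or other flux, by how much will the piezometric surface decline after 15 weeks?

A = 210 ha = 2.1 × 10^6 m²
Q = 0.19 L/s = 16.42 m³/d
t = 15 weeks = 105 d
ΔV = Q × t = 16.42 m³/d × 105 d = 1724 m³
Δh = ΔV / (S × A) = 1724 / (3 × 10^-5 × 2.1 × 10^6) = 27.36 m

Δh ≈ 27.4 m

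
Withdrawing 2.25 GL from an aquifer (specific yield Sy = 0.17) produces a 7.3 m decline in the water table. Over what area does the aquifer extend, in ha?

A ≈ 181 ha

ΔV = 2.25 GL = 2.25 × 10^6 m³
A = ΔV / (Sy × Δh) = 2.25 × 10^6 / (0.17 × 7.3) = 1.813 × 10^6 m²
A = 1.813 × 10^6 m² = 181.3 ha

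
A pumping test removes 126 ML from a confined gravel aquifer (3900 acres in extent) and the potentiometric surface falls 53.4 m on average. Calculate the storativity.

S ≈ 1.5 × 10^-4

A = 3900 acres = 1.578 × 10^7 m²
ΔV = 126 ML = 1.26 × 10^5 m³
S = ΔV / (A × Δh) = 1.26 × 10^5 m³ / (1.578 × 10^7 m² × 53.4 m) = 1.495 × 10^-4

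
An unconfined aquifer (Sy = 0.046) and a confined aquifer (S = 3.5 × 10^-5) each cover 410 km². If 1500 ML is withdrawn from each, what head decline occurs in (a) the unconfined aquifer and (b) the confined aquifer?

Δh_u ≈ 0.0795 m; Δh_c ≈ 105 m

A = 410 km² = 4.1 × 10^8 m²
ΔV = 1500 ML = 1.5 × 10^6 m³
Unconfined: Δh_u = ΔV/(Sy·A) = 1.5 × 10^6/(0.046 × 4.1 × 10^8) = 0.07953 m
Confined: Δh_c = ΔV/(S·A) = 1.5 × 10^6/(3.5 × 10^-5 × 4.1 × 10^8) = 104.5 m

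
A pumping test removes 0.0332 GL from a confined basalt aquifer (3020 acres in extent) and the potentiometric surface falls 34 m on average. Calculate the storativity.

S ≈ 8 × 10^-5

A = 3020 acres = 1.222 × 10^7 m²
ΔV = 0.0332 GL = 33200 m³
S = ΔV / (A × Δh) = 33200 m³ / (1.222 × 10^7 m² × 34 m) = 7.99 × 10^-5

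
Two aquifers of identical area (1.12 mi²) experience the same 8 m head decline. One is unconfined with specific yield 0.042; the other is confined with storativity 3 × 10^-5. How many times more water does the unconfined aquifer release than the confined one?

ΔV_u / ΔV_c ≈ 1400

A = 1.12 mi² = 2.901 × 10^6 m²
Unconfined: ΔV_u = Sy × A × Δh = 0.042 × 2.901 × 10^6 × 8 = 9.747 × 10^5 m³
Confined: ΔV_c = S × A × Δh = 3 × 10^-5 × 2.901 × 10^6 × 8 = 696.2 m³
Ratio = ΔV_u / ΔV_c = Sy / S = 0.042 / 3 × 10^-5 = 1400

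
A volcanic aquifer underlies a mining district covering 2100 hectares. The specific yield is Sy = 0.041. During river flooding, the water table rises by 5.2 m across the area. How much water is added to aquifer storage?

A = 2100 hectares = 2.1 × 10^7 m²
ΔV = Sy × A × Δh = 0.041 × 2.1 × 10^7 m² × 5.2 m = 4.477 × 10^6 m³

ΔV ≈ 4.48 × 10^6 m³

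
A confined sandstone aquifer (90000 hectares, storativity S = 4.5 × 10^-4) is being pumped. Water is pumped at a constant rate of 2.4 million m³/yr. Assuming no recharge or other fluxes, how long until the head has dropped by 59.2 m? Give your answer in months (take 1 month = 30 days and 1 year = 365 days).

t ≈ 122 months

A = 90000 hectares = 9 × 10^8 m²
ΔV = S × A × Δh = 4.5 × 10^-4 × 9 × 10^8 × 59.2 = 2.398 × 10^7 m³
Q = 2.4 million m³/yr = 6575 m³/d
t = ΔV / Q = 2.398 × 10^7 m³ / 6575 m³/d = 3646 d
t = 3646 d ≈ 121.5 months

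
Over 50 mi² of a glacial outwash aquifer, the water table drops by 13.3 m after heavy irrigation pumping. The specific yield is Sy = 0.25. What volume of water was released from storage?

A = 50 mi² = 1.295 × 10^8 m²
ΔV = Sy × A × Δh = 0.25 × 1.295 × 10^8 m² × 13.3 m = 4.306 × 10^8 m³

ΔV ≈ 4.31 × 10^8 m³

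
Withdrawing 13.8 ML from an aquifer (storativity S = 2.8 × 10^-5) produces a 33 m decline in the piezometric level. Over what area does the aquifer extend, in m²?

ΔV = 13.8 ML = 13800 m³
A = ΔV / (S × Δh) = 13800 / (2.8 × 10^-5 × 33) = 1.494 × 10^7 m²

A ≈ 1.49 × 10^7 m²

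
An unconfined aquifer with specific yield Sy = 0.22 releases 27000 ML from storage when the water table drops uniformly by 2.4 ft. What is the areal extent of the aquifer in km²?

A ≈ 168 km²

Δh = 2.4 ft = 0.7315 m
ΔV = 27000 ML = 2.7 × 10^7 m³
A = ΔV / (Sy × Δh) = 2.7 × 10^7 / (0.22 × 0.7315) = 1.678 × 10^8 m²
A = 1.678 × 10^8 m² = 167.8 km²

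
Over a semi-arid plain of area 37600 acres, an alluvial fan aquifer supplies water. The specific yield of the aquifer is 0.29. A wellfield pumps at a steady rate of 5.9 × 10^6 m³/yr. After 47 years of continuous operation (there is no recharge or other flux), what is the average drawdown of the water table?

A = 37600 acres = 1.522 × 10^8 m²
Q = 5.9 × 10^6 m³/yr = 16160 m³/d
t = 47 years = 17160 d
ΔV = Q × t = 16160 m³/d × 17160 d = 2.773 × 10^8 m³
Δh = ΔV / (Sy × A) = 2.773 × 10^8 / (0.29 × 1.522 × 10^8) = 6.284 m

Δh ≈ 6.28 m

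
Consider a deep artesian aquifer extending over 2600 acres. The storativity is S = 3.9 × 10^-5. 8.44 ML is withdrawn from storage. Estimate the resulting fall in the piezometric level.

A = 2600 acres = 1.052 × 10^7 m²
ΔV = 8.44 ML = 8440 m³
Δh = ΔV / (S × A) = 8440 m³ / (3.9 × 10^-5 × 1.052 × 10^7 m²) = 20.57 m

Δh ≈ 20.6 m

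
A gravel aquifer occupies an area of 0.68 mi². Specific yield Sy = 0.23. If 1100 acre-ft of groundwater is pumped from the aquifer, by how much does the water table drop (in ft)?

Δh ≈ 11 ft

A = 0.68 mi² = 1.761 × 10^6 m²
ΔV = 1100 acre-ft = 1.357 × 10^6 m³
Δh = ΔV / (Sy × A) = 1.357 × 10^6 m³ / (0.23 × 1.761 × 10^6 m²) = 3.35 m
Δh = 3.35 m = 10.99 ft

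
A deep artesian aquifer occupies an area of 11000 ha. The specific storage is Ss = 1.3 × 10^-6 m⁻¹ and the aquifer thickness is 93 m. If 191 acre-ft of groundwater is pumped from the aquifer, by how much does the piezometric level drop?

S = Ss × b = 1.3 × 10^-6 m⁻¹ × 93 m = 1.209 × 10^-4
A = 11000 ha = 1.1 × 10^8 m²
ΔV = 191 acre-ft = 2.356 × 10^5 m³
Δh = ΔV / (S × A) = 2.356 × 10^5 m³ / (1.209 × 10^-4 × 1.1 × 10^8 m²) = 17.72 m

Δh ≈ 17.7 m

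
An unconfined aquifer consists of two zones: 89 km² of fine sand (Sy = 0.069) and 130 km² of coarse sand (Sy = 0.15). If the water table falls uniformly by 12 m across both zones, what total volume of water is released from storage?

A₁ = 89 km² = 8.9 × 10^7 m²; A₂ = 130 km² = 1.3 × 10^8 m²
ΔV₁ = 0.069 × 8.9 × 10^7 × 12 = 7.369 × 10^7 m³
ΔV₂ = 0.15 × 1.3 × 10^8 × 12 = 2.34 × 10^8 m³
ΔV = ΔV₁ + ΔV₂ = 3.077 × 10^8 m³

ΔV ≈ 3.08 × 10^8 m³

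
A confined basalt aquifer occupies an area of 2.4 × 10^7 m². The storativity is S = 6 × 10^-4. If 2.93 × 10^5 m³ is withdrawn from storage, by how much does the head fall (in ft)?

Δh = ΔV / (S × A) = 2.93 × 10^5 m³ / (6 × 10^-4 × 2.4 × 10^7 m²) = 20.35 m
Δh = 20.35 m = 66.76 ft

Δh ≈ 66.8 ft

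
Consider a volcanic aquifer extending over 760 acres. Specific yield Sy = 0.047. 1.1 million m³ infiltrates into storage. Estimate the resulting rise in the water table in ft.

Δh ≈ 25 ft

A = 760 acres = 3.076 × 10^6 m²
ΔV = 1.1 million m³ = 1.1 × 10^6 m³
Δh = ΔV / (Sy × A) = 1.1 × 10^6 m³ / (0.047 × 3.076 × 10^6 m²) = 7.61 m
Δh = 7.61 m = 24.97 ft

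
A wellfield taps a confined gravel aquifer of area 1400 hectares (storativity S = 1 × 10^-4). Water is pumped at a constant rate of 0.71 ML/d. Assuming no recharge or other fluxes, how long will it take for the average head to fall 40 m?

A = 1400 hectares = 1.4 × 10^7 m²
ΔV = S × A × Δh = 1 × 10^-4 × 1.4 × 10^7 × 40 = 56000 m³
Q = 0.71 ML/d = 710 m³/d
t = ΔV / Q = 56000 m³ / 710 m³/d = 78.87 d

t ≈ 78.9 days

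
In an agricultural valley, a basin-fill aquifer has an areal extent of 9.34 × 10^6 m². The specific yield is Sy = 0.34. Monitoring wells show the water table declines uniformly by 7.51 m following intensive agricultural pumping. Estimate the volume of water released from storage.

ΔV ≈ 2.38 × 10^7 m³

ΔV = Sy × A × Δh = 0.34 × 9.34 × 10^6 m² × 7.51 m = 2.385 × 10^7 m³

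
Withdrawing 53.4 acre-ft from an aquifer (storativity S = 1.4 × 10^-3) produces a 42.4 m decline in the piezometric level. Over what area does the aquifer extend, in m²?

ΔV = 53.4 acre-ft = 65870 m³
A = ΔV / (S × Δh) = 65870 / (0.0014 × 42.4) = 1.11 × 10^6 m²

A ≈ 1.11 × 10^6 m²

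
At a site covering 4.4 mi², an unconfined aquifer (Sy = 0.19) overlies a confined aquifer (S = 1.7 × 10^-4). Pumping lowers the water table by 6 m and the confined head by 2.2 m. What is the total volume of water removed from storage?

ΔV ≈ 1.3 × 10^7 m³

A = 4.4 mi² = 1.14 × 10^7 m²
Unconfined: ΔV_u = Sy × A × Δh_u = 0.19 × 1.14 × 10^7 × 6 = 1.299 × 10^7 m³
Confined: ΔV_c = S × A × Δh_c = 1.7 × 10^-4 × 1.14 × 10^7 × 2.2 = 4262 m³
Total ΔV = 1.299 × 10^7 + 4262 = 1.3 × 10^7 m³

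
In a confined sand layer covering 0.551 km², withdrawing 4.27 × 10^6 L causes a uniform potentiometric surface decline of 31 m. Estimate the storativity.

S ≈ 2.5 × 10^-4

A = 0.551 km² = 5.51 × 10^5 m²
ΔV = 4.27 × 10^6 L = 4270 m³
S = ΔV / (A × Δh) = 4270 m³ / (5.51 × 10^5 m² × 31 m) = 2.5 × 10^-4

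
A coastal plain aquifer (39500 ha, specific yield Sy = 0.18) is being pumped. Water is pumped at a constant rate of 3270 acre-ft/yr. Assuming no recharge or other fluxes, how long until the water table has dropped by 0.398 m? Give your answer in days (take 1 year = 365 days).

t ≈ 2560 days

A = 39500 ha = 3.95 × 10^8 m²
ΔV = Sy × A × Δh = 0.18 × 3.95 × 10^8 × 0.398 = 2.83 × 10^7 m³
Q = 3270 acre-ft/yr = 11050 m³/d
t = ΔV / Q = 2.83 × 10^7 m³ / 11050 m³/d = 2561 d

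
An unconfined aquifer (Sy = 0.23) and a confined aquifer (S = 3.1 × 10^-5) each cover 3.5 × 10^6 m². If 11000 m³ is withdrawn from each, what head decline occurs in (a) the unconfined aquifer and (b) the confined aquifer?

Δh_u ≈ 0.0137 m; Δh_c ≈ 101 m

Unconfined: Δh_u = ΔV/(Sy·A) = 11000/(0.23 × 3.5 × 10^6) = 0.01366 m
Confined: Δh_c = ΔV/(S·A) = 11000/(3.1 × 10^-5 × 3.5 × 10^6) = 101.4 m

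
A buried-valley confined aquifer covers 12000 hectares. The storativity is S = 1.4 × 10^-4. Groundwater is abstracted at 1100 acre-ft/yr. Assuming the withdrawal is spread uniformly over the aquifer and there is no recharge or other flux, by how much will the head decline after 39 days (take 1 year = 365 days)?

A = 12000 hectares = 1.2 × 10^8 m²
Q = 1100 acre-ft/yr = 3717 m³/d
ΔV = Q × t = 3717 m³/d × 39 d = 1.45 × 10^5 m³
Δh = ΔV / (S × A) = 1.45 × 10^5 / (1.4 × 10^-4 × 1.2 × 10^8) = 8.63 m

Δh ≈ 8.63 m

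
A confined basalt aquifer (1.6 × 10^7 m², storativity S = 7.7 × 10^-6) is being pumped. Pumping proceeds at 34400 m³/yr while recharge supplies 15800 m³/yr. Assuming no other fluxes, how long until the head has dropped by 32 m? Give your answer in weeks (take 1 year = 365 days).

t ≈ 11.1 weeks

ΔV = S × A × Δh = 7.7 × 10^-6 × 1.6 × 10^7 × 32 = 3942 m³
Net withdrawal = 34400 − 15800 = 18600 m³/yr = 50.96 m³/d
t = ΔV / Q = 3942 m³ / 50.96 m³/d = 77.36 d
t = 77.36 d ≈ 11.05 weeks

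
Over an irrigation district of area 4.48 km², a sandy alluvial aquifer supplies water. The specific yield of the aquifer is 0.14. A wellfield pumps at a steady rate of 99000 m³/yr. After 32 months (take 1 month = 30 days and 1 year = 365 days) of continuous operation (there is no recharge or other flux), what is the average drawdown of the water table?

Δh ≈ 0.415 m

A = 4.48 km² = 4.48 × 10^6 m²
Q = 99000 m³/yr = 271.2 m³/d
t = 32 months = 960 d
ΔV = Q × t = 271.2 m³/d × 960 d = 2.604 × 10^5 m³
Δh = ΔV / (Sy × A) = 2.604 × 10^5 / (0.14 × 4.48 × 10^6) = 0.4152 m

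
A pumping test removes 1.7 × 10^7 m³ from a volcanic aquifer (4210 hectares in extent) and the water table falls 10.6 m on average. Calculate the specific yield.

Sy ≈ 0.038

A = 4210 hectares = 4.21 × 10^7 m²
Sy = ΔV / (A × Δh) = 1.7 × 10^7 m³ / (4.21 × 10^7 m² × 10.6 m) = 0.03809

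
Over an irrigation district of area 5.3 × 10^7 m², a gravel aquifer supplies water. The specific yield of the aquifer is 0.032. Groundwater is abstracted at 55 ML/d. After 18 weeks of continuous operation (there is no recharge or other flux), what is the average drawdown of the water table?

Q = 55 ML/d = 55000 m³/d
t = 18 weeks = 126 d
ΔV = Q × t = 55000 m³/d × 126 d = 6.93 × 10^6 m³
Δh = ΔV / (Sy × A) = 6.93 × 10^6 / (0.032 × 5.3 × 10^7) = 4.086 m

Δh ≈ 4.09 m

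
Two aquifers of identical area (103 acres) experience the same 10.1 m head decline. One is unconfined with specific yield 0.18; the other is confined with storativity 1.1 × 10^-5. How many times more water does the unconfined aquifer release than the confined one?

ΔV_u / ΔV_c ≈ 16400

A = 103 acres = 4.168 × 10^5 m²
Unconfined: ΔV_u = Sy × A × Δh = 0.18 × 4.168 × 10^5 × 10.1 = 7.578 × 10^5 m³
Confined: ΔV_c = S × A × Δh = 1.1 × 10^-5 × 4.168 × 10^5 × 10.1 = 46.31 m³
Ratio = ΔV_u / ΔV_c = Sy / S = 0.18 / 1.1 × 10^-5 = 16360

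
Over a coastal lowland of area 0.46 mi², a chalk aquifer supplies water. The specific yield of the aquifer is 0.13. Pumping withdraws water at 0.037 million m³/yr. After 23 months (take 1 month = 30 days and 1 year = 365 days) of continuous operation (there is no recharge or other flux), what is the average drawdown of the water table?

Δh ≈ 0.452 m

A = 0.46 mi² = 1.191 × 10^6 m²
Q = 0.037 million m³/yr = 101.4 m³/d
t = 23 months = 690 d
ΔV = Q × t = 101.4 m³/d × 690 d = 69950 m³
Δh = ΔV / (Sy × A) = 69950 / (0.13 × 1.191 × 10^6) = 0.4516 m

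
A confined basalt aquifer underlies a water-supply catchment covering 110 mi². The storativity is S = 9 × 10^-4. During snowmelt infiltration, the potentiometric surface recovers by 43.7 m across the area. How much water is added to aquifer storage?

ΔV ≈ 1.12 × 10^7 m³

A = 110 mi² = 2.849 × 10^8 m²
ΔV = S × A × Δh = 9 × 10^-4 × 2.849 × 10^8 m² × 43.7 m = 1.121 × 10^7 m³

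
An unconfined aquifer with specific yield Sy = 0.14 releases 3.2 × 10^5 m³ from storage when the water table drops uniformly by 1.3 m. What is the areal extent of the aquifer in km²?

A ≈ 1.76 km²

A = ΔV / (Sy × Δh) = 3.2 × 10^5 / (0.14 × 1.3) = 1.758 × 10^6 m²
A = 1.758 × 10^6 m² = 1.758 km²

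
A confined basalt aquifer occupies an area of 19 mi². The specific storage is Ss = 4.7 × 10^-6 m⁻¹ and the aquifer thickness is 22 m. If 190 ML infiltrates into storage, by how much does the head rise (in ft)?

S = Ss × b = 4.7 × 10^-6 m⁻¹ × 22 m = 1.034 × 10^-4
A = 19 mi² = 4.921 × 10^7 m²
ΔV = 190 ML = 1.9 × 10^5 m³
Δh = ΔV / (S × A) = 1.9 × 10^5 m³ / (1.034 × 10^-4 × 4.921 × 10^7 m²) = 37.34 m
Δh = 37.34 m = 122.5 ft

Δh ≈ 123 ft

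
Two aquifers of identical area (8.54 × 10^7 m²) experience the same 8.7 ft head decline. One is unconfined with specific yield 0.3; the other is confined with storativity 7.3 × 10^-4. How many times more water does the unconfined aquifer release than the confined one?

ΔV_u / ΔV_c ≈ 411

Δh = 8.7 ft = 2.652 m
Unconfined: ΔV_u = Sy × A × Δh = 0.3 × 8.54 × 10^7 × 2.652 = 6.794 × 10^7 m³
Confined: ΔV_c = S × A × Δh = 7.3 × 10^-4 × 8.54 × 10^7 × 2.652 = 1.653 × 10^5 m³
Ratio = ΔV_u / ΔV_c = Sy / S = 0.3 / 7.3 × 10^-4 = 411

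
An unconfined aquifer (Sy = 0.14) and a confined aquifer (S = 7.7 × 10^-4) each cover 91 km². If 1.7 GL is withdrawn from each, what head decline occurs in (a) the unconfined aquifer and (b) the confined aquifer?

Δh_u ≈ 0.133 m; Δh_c ≈ 24.3 m

A = 91 km² = 9.1 × 10^7 m²
ΔV = 1.7 GL = 1.7 × 10^6 m³
Unconfined: Δh_u = ΔV/(Sy·A) = 1.7 × 10^6/(0.14 × 9.1 × 10^7) = 0.1334 m
Confined: Δh_c = ΔV/(S·A) = 1.7 × 10^6/(7.7 × 10^-4 × 9.1 × 10^7) = 24.26 m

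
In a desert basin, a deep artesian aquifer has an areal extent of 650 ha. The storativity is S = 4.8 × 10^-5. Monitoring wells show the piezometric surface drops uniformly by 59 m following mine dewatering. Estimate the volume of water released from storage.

A = 650 ha = 6.5 × 10^6 m²
ΔV = S × A × Δh = 4.8 × 10^-5 × 6.5 × 10^6 m² × 59 m = 18410 m³

ΔV ≈ 18400 m³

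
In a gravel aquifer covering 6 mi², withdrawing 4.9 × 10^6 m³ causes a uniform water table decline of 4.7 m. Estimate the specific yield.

Sy ≈ 0.067

A = 6 mi² = 1.554 × 10^7 m²
Sy = ΔV / (A × Δh) = 4.9 × 10^6 m³ / (1.554 × 10^7 m² × 4.7 m) = 0.06709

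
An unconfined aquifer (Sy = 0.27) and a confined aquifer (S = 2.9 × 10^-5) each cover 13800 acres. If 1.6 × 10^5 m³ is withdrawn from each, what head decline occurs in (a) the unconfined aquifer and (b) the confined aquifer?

Δh_u ≈ 0.0106 m; Δh_c ≈ 98.8 m

A = 13800 acres = 5.585 × 10^7 m²
Unconfined: Δh_u = ΔV/(Sy·A) = 1.6 × 10^5/(0.27 × 5.585 × 10^7) = 0.01061 m
Confined: Δh_c = ΔV/(S·A) = 1.6 × 10^5/(2.9 × 10^-5 × 5.585 × 10^7) = 98.79 m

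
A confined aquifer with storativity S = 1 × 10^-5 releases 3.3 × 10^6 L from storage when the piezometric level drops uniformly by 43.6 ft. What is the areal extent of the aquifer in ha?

A ≈ 2480 ha

Δh = 43.6 ft = 13.29 m
ΔV = 3.3 × 10^6 L = 3300 m³
A = ΔV / (S × Δh) = 3300 / (1 × 10^-5 × 13.29) = 2.483 × 10^7 m²
A = 2.483 × 10^7 m² = 2483 ha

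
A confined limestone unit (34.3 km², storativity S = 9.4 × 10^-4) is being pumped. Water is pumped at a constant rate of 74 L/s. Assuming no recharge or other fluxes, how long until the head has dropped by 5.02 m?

A = 34.3 km² = 3.43 × 10^7 m²
ΔV = S × A × Δh = 9.4 × 10^-4 × 3.43 × 10^7 × 5.02 = 1.619 × 10^5 m³
Q = 74 L/s = 6394 m³/d
t = ΔV / Q = 1.619 × 10^5 m³ / 6394 m³/d = 25.32 d

t ≈ 25.3 days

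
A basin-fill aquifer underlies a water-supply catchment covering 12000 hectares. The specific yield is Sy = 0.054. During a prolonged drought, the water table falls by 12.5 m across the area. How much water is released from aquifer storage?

ΔV ≈ 8.1 × 10^7 m³

A = 12000 hectares = 1.2 × 10^8 m²
ΔV = Sy × A × Δh = 0.054 × 1.2 × 10^8 m² × 12.5 m = 8.1 × 10^7 m³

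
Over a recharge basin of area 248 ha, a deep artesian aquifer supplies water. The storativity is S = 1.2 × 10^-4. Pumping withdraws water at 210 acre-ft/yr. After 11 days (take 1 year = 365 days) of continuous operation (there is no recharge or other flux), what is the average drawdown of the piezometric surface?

A = 248 ha = 2.48 × 10^6 m²
Q = 210 acre-ft/yr = 709.7 m³/d
ΔV = Q × t = 709.7 m³/d × 11 d = 7806 m³
Δh = ΔV / (S × A) = 7806 / (1.2 × 10^-4 × 2.48 × 10^6) = 26.23 m

Δh ≈ 26.2 m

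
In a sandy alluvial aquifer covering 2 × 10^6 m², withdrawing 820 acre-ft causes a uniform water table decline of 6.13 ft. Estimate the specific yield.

Sy ≈ 0.27

Δh = 6.13 ft = 1.868 m
ΔV = 820 acre-ft = 1.011 × 10^6 m³
Sy = ΔV / (A × Δh) = 1.011 × 10^6 m³ / (2 × 10^6 m² × 1.868 m) = 0.2707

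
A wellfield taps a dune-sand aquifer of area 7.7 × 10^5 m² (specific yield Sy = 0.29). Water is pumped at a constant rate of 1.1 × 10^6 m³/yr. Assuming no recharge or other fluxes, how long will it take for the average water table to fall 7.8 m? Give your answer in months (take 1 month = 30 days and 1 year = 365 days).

t ≈ 19.3 months

ΔV = Sy × A × Δh = 0.29 × 7.7 × 10^5 × 7.8 = 1.742 × 10^6 m³
Q = 1.1 × 10^6 m³/yr = 3014 m³/d
t = ΔV / Q = 1.742 × 10^6 m³ / 3014 m³/d = 577.9 d
t = 577.9 d ≈ 19.26 months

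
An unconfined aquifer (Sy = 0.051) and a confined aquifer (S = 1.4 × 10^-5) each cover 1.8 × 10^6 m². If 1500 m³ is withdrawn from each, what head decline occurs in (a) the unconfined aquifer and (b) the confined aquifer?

Unconfined: Δh_u = ΔV/(Sy·A) = 1500/(0.051 × 1.8 × 10^6) = 0.01634 m
Confined: Δh_c = ΔV/(S·A) = 1500/(1.4 × 10^-5 × 1.8 × 10^6) = 59.52 m

Δh_u ≈ 0.0163 m; Δh_c ≈ 59.5 m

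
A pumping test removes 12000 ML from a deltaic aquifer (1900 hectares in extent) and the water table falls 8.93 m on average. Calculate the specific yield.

Sy ≈ 0.071

A = 1900 hectares = 1.9 × 10^7 m²
ΔV = 12000 ML = 1.2 × 10^7 m³
Sy = ΔV / (A × Δh) = 1.2 × 10^7 m³ / (1.9 × 10^7 m² × 8.93 m) = 0.07073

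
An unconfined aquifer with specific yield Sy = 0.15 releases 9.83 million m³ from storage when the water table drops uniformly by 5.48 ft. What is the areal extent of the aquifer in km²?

A ≈ 39.2 km²

Δh = 5.48 ft = 1.67 m
ΔV = 9.83 million m³ = 9.83 × 10^6 m³
A = ΔV / (Sy × Δh) = 9.83 × 10^6 / (0.15 × 1.67) = 3.923 × 10^7 m²
A = 3.923 × 10^7 m² = 39.23 km²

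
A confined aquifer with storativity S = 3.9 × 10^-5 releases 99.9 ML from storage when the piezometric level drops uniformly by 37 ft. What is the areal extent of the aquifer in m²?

A ≈ 2.27 × 10^8 m²

Δh = 37 ft = 11.28 m
ΔV = 99.9 ML = 99900 m³
A = ΔV / (S × Δh) = 99900 / (3.9 × 10^-5 × 11.28) = 2.271 × 10^8 m²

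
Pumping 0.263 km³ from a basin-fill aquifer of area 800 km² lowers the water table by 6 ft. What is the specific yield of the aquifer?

A = 800 km² = 8 × 10^8 m²
Δh = 6 ft = 1.829 m
ΔV = 0.263 km³ = 2.63 × 10^8 m³
Sy = ΔV / (A × Δh) = 2.63 × 10^8 m³ / (8 × 10^8 m² × 1.829 m) = 0.1798

Sy ≈ 0.18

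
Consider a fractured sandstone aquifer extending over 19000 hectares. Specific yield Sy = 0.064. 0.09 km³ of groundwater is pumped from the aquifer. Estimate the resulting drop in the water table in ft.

A = 19000 hectares = 1.9 × 10^8 m²
ΔV = 0.09 km³ = 9 × 10^7 m³
Δh = ΔV / (Sy × A) = 9 × 10^7 m³ / (0.064 × 1.9 × 10^8 m²) = 7.401 m
Δh = 7.401 m = 24.28 ft

Δh ≈ 24.3 ft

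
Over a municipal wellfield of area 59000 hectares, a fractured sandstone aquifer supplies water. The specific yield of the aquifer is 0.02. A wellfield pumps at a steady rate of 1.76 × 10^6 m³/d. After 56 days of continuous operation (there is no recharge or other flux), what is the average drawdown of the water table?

A = 59000 hectares = 5.9 × 10^8 m²
ΔV = Q × t = 1.76 × 10^6 m³/d × 56 d = 9.856 × 10^7 m³
Δh = ΔV / (Sy × A) = 9.856 × 10^7 / (0.02 × 5.9 × 10^8) = 8.353 m

Δh ≈ 8.35 m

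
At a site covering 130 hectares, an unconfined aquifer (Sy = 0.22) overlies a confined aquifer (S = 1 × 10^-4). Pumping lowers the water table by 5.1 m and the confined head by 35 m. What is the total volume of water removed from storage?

A = 130 hectares = 1.3 × 10^6 m²
Unconfined: ΔV_u = Sy × A × Δh_u = 0.22 × 1.3 × 10^6 × 5.1 = 1.459 × 10^6 m³
Confined: ΔV_c = S × A × Δh_c = 1 × 10^-4 × 1.3 × 10^6 × 35 = 4550 m³
Total ΔV = 1.459 × 10^6 + 4550 = 1.463 × 10^6 m³

ΔV ≈ 1.46 × 10^6 m³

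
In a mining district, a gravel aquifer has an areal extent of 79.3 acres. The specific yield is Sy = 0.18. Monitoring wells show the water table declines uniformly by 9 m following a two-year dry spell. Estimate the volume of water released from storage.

ΔV ≈ 5.2 × 10^5 m³

A = 79.3 acres = 3.209 × 10^5 m²
ΔV = Sy × A × Δh = 0.18 × 3.209 × 10^5 m² × 9 m = 5.199 × 10^5 m³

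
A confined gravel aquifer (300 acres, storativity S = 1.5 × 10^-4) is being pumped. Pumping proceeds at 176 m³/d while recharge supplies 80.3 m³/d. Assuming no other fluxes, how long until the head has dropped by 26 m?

A = 300 acres = 1.214 × 10^6 m²
ΔV = S × A × Δh = 1.5 × 10^-4 × 1.214 × 10^6 × 26 = 4735 m³
Net withdrawal = 176 − 80.3 = 95.7 m³/d
t = ΔV / Q = 4735 m³ / 95.7 m³/d = 49.48 d

t ≈ 49.5 days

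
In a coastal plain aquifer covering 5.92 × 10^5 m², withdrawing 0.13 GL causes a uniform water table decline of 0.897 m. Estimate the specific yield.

Sy ≈ 0.24

ΔV = 0.13 GL = 1.3 × 10^5 m³
Sy = ΔV / (A × Δh) = 1.3 × 10^5 m³ / (5.92 × 10^5 m² × 0.897 m) = 0.2448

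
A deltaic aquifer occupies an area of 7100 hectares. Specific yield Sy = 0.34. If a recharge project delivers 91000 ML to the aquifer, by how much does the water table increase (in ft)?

Δh ≈ 12.4 ft

A = 7100 hectares = 7.1 × 10^7 m²
ΔV = 91000 ML = 9.1 × 10^7 m³
Δh = ΔV / (Sy × A) = 9.1 × 10^7 m³ / (0.34 × 7.1 × 10^7 m²) = 3.77 m
Δh = 3.77 m = 12.37 ft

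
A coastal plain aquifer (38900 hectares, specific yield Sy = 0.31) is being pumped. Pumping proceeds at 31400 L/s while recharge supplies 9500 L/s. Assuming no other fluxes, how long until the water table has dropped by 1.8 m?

A = 38900 hectares = 3.89 × 10^8 m²
ΔV = Sy × A × Δh = 0.31 × 3.89 × 10^8 × 1.8 = 2.171 × 10^8 m³
Net withdrawal = 31400 − 9500 = 21900 L/s = 1.892 × 10^6 m³/d
t = ΔV / Q = 2.171 × 10^8 m³ / 1.892 × 10^6 m³/d = 114.7 d

t ≈ 115 days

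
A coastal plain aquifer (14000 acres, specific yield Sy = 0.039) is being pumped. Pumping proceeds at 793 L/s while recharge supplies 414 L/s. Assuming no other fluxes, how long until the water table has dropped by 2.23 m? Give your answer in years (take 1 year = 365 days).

A = 14000 acres = 5.666 × 10^7 m²
ΔV = Sy × A × Δh = 0.039 × 5.666 × 10^7 × 2.23 = 4.927 × 10^6 m³
Net withdrawal = 793 − 414 = 379 L/s = 32750 m³/d
t = ΔV / Q = 4.927 × 10^6 m³ / 32750 m³/d = 150.5 d
t = 150.5 d ≈ 0.4123 years

t ≈ 0.412 years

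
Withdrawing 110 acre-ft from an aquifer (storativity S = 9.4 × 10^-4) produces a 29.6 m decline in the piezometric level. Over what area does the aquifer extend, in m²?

A ≈ 4.88 × 10^6 m²

ΔV = 110 acre-ft = 1.357 × 10^5 m³
A = ΔV / (S × Δh) = 1.357 × 10^5 / (9.4 × 10^-4 × 29.6) = 4.876 × 10^6 m²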